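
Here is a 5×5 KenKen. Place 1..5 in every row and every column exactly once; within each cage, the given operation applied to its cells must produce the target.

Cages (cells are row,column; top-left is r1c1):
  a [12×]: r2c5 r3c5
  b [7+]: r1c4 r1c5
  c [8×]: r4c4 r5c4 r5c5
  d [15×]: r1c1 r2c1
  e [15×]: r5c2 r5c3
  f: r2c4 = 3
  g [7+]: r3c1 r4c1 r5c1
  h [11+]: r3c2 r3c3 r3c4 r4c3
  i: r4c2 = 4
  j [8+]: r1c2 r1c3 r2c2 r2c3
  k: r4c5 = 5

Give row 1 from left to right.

Cage f is a single given cell, leaving r2c4 = 3.
Row 2 now contains 3, so r2c5 = 4.
Column 5 already has 4; hence r3c5 = 3.
Cage i is a single given cell; hence r4c2 = 4.
Cage k is given, so r4c5 = 5.
Cage d's pair has product 15, which forces r1c1 = 3.
Cage b needs two cells with sum 7, which forces r1c4 = 5.
Column 5 now contains 5, which forces r1c5 = 2.
Row 2 now contains 3; hence r2c1 = 5.
The 3 cells of cage c must have product 8, so r5c4 = 4.
2 is placed in column 5, leaving r5c5 = 1.
2 is placed in row 1; hence r1c2 = 1.
2 is placed in row 1, leaving r1c3 = 4.
The 4 cells of cage j must have sum 8, leaving r2c2 = 2.
Cage j needs sum 8, which forces r2c3 = 1.
Cage g has sum 7, so r3c1 = 4.
Column 2 now contains 2; hence r3c2 = 5.
5 is placed in row 3, leaving r3c3 = 2.
2 is placed in row 3; hence r3c4 = 1.
Cage g needs sum 7, so r4c1 = 1.
Column 3 already has 1; hence r4c3 = 3.
Cage c has product 8; hence r4c4 = 2.
1 is placed in row 5; hence r5c1 = 2.
Column 2 now contains 5; hence r5c2 = 3.
3 is placed in column 3, so r5c3 = 5.
The full grid is 3 1 4 5 2 / 5 2 1 3 4 / 4 5 2 1 3 / 1 4 3 2 5 / 2 3 5 4 1.

3 1 4 5 2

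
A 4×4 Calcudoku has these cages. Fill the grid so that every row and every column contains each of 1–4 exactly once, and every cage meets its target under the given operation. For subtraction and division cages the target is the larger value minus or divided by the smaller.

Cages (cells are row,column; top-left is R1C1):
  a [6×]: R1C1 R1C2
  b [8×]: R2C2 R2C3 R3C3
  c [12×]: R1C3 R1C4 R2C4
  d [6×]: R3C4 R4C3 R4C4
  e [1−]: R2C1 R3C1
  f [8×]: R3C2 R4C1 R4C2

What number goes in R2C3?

The only place for 3 in column 2 is R1C2.
Row 1 now contains 3, leaving R1C1 = 2.
Cage c has product 12; hence R2C4 = 3.
The two cells of cage e must have difference 1; hence R2C1 = 4.
Cage e's pair has difference 1, leaving R3C1 = 3.
4 is placed in column 1, so R4C1 = 1.
Cage d needs product 6; hence R4C3 = 3.
1 is placed in row 4, which forces R4C4 = 2.
Cage f needs product 8; hence R3C2 = 2.
The 3 cells of cage b must have product 8; hence R3C3 = 4.
Column 4 already has 2, so R3C4 = 1.
Row 4 already has 2; hence R4C2 = 4.
Column 3 already has 4, so R1C3 = 1.
Column 4 already has 1, so R1C4 = 4.
Column 2 already has 2, which forces R2C2 = 1.
The 3 cells of cage b must have product 8, leaving R2C3 = 2.
The full grid is 2 3 1 4 / 4 1 2 3 / 3 2 4 1 / 1 4 3 2.

2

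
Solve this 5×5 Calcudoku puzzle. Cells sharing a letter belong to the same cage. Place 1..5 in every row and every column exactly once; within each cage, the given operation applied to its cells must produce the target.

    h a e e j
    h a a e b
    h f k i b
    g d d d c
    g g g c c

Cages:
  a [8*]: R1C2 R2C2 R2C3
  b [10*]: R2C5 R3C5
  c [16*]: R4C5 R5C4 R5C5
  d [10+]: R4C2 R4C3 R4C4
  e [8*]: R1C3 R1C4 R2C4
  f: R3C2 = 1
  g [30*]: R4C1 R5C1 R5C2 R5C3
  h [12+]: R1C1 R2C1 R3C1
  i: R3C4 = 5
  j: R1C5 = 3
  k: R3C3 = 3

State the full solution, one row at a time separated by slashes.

5 2 4 1 3 / 3 4 1 2 5 / 4 1 3 5 2 / 1 5 2 3 4 / 2 3 5 4 1

J is a freebie, so R1C5 = 3.
Cage f is a single given cell; hence R3C2 = 1.
K is a freebie, so R3C3 = 3.
Cage i is a single given cell; hence R3C4 = 5.
Row 3 now contains 5; hence R3C5 = 2.
Column 5 now contains 2; hence R4C5 = 4.
Column 5 now contains 4, leaving R5C5 = 1.
Cage h needs sum 12, which forces R1C1 = 5.
The 3 cells of cage h must have sum 12; hence R2C1 = 3.
Cage a needs product 8, leaving R2C3 = 1.
Column 5 now contains 2; hence R2C5 = 5.
Row 3 now contains 5, leaving R3C1 = 4.
Cage g needs product 30, leaving R4C1 = 1.
Column 1 now contains 3, which forces R5C1 = 2.
Row 5 now contains 2; hence R5C3 = 5.
The 3 cells of cage c must have product 16, which forces R5C4 = 4.
Cage e needs product 8, leaving R1C3 = 4.
Cage e needs product 8, leaving R1C4 = 1.
4 is placed in column 4, so R2C4 = 2.
Cage d has sum 10, so R4C2 = 5.
Column 3 already has 5; hence R4C3 = 2.
Cage d has sum 10, so R4C4 = 3.
Row 5 now contains 5, which forces R5C2 = 3.
Row 1 now contains 4, leaving R1C2 = 2.
Row 2 already has 2, leaving R2C2 = 4.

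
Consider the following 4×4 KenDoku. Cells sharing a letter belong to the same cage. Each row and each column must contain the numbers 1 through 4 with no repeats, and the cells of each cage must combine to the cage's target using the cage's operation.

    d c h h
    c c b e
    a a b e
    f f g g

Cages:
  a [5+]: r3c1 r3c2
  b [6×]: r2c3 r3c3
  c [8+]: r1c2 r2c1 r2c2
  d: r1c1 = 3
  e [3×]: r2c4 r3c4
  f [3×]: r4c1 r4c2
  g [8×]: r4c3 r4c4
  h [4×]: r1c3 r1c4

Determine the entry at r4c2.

D is a freebie, which forces r1c1 = 3.
Column 1 now contains 3, so r4c1 = 1.
1 is placed in row 4, so r4c2 = 3.
Cage c has sum 8, so r1c2 = 2.
Cage c needs sum 8, so r2c1 = 2.
Cage c has sum 8, which forces r2c2 = 4.
Row 2 already has 2, which forces r2c3 = 3.
Row 2 now contains 3, which forces r2c4 = 1.
The two cells of cage a must have sum 5, so r3c1 = 4.
The two cells of cage a must have sum 5, which forces r3c2 = 1.
Column 3 already has 3; hence r3c3 = 2.
Column 4 already has 1; hence r3c4 = 3.
Column 3 already has 2, which forces r4c3 = 4.
Row 4 already has 4, which forces r4c4 = 2.
Column 3 now contains 4, so r1c3 = 1.
Column 4 already has 1, so r1c4 = 4.
The full grid is 3 2 1 4 / 2 4 3 1 / 4 1 2 3 / 1 3 4 2.

3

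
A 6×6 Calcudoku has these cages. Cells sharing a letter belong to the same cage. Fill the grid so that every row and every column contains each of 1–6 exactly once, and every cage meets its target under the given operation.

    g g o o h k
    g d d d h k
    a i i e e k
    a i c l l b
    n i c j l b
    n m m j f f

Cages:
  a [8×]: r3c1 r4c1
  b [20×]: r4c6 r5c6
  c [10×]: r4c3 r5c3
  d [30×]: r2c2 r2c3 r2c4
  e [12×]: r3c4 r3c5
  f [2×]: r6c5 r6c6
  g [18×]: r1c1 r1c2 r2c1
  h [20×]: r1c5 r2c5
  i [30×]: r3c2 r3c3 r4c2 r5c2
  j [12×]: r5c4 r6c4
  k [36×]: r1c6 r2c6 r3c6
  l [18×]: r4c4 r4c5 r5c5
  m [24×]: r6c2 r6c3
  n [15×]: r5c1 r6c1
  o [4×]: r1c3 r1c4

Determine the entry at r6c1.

In row 1, 5 can only go at r1c5, so r1c5 = 5.
Column 5 now contains 5, leaving r2c5 = 4.
Row 6 needs a 5, and only r6c1 is open for it.
5 is placed in column 1, so r5c1 = 3.
Cage g has product 18, leaving r1c2 = 3.
The only place for 2 in row 1 is r1c6.
Cage f's pair has product 2, which forces r6c5 = 2.
Column 6 now contains 2, leaving r6c6 = 1.
Row 1 needs a 6, and only r1c1 is open for it.
Column 1 now contains 6, leaving r2c1 = 1.
Row 2 needs a 6, and only r2c6 is open for it.
Column 6 now contains 6; hence r3c6 = 3.
Row 3 now contains 3, leaving r3c3 = 1.
Cage e needs two cells with product 12, leaving r3c4 = 2.
Row 3 now contains 3; hence r3c5 = 6.
Column 4 already has 2, so r5c4 = 4.
Column 5 already has 6, leaving r5c5 = 1.
4 is placed in row 5, leaving r5c6 = 5.
Column 3 now contains 1, leaving r1c3 = 4.
Column 4 now contains 4, so r1c4 = 1.
Row 3 already has 2, which forces r3c1 = 4.
Row 3 now contains 6; hence r3c2 = 5.
The two cells of cage a must have product 8, so r4c1 = 2.
Cage i needs product 30, leaving r4c2 = 1.
Cage c needs two cells with product 10; hence r4c3 = 5.
Cage l needs product 18, so r4c4 = 6.
1 is placed in column 5, which forces r4c5 = 3.
5 is placed in column 6; hence r4c6 = 4.
Row 5 already has 5, leaving r5c2 = 6.
Row 5 already has 5, so r5c3 = 2.
Column 2 now contains 6; hence r6c2 = 4.
4 is placed in column 3, so r6c3 = 6.
Cage j's pair has product 12; hence r6c4 = 3.
5 is placed in column 2, so r2c2 = 2.
Column 3 now contains 2, leaving r2c3 = 3.
Column 4 already has 3; hence r2c4 = 5.
Completed grid: 6 3 4 1 5 2 / 1 2 3 5 4 6 / 4 5 1 2 6 3 / 2 1 5 6 3 4 / 3 6 2 4 1 5 / 5 4 6 3 2 1.

5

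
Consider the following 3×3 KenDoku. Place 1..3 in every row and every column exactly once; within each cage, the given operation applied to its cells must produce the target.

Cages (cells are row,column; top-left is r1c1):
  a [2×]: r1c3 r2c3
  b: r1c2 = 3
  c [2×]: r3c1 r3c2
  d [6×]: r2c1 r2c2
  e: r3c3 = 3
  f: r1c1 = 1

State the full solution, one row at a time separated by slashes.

1 3 2 / 3 2 1 / 2 1 3

Cage f is given, so r1c1 = 1.
Cage b is a single given cell, leaving r1c2 = 3.
Row 1 now contains 1, so r1c3 = 2.
3 is placed in column 2; hence r2c2 = 2.
Column 3 now contains 2, which forces r2c3 = 1.
Column 1 already has 1, so r3c1 = 2.
2 is placed in column 2, so r3c2 = 1.
E is a freebie, so r3c3 = 3.
Row 2 now contains 2; hence r2c1 = 3.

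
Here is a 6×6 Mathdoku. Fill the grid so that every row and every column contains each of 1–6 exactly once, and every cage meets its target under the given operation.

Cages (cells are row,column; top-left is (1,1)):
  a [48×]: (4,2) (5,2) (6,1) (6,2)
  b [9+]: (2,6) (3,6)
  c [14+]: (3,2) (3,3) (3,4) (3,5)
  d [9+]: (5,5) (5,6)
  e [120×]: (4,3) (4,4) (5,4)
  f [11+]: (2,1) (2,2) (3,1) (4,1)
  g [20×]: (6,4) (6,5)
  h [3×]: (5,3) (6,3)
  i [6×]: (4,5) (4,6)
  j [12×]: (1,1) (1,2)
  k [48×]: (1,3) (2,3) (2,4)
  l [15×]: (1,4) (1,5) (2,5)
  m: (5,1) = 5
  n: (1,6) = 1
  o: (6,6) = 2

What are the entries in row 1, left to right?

2 6 4 3 5 1

Cage n is given; hence (1,6) = 1.
Cage m is a single given cell, leaving (5,1) = 5.
Cage o is given, so (6,6) = 2.
Cage l needs product 15; hence (2,5) = 1.
Column 5 now contains 1, leaving (4,5) = 2.
Cage i's pair has product 6; hence (4,6) = 3.
3 is placed in column 6, leaving (5,6) = 6.
Row 5 now contains 6, leaving (5,4) = 4.
Row 5 now contains 6, leaving (5,5) = 3.
4 is placed in column 4, so (6,4) = 5.
Row 6 already has 5, which forces (6,5) = 4.
Column 4 now contains 5, which forces (1,4) = 3.
Column 5 already has 3, leaving (1,5) = 5.
Column 5 already has 5, leaving (3,5) = 6.
Cage a needs product 48, which forces (4,2) = 4.
Cage e has product 120, which forces (4,3) = 5.
Column 4 now contains 5; hence (4,4) = 6.
Cage a needs product 48, leaving (5,2) = 2.
3 is placed in row 5, which forces (5,3) = 1.
Cage h's pair has product 3, so (6,3) = 3.
The two cells of cage j must have product 12; hence (1,1) = 2.
Column 2 now contains 2, which forces (1,2) = 6.
Row 1 now contains 6, which forces (1,3) = 4.
4 is placed in column 3; hence (2,3) = 6.
Column 4 now contains 6, leaving (2,4) = 2.
Column 1 already has 2, which forces (3,1) = 3.
Row 3 now contains 3, so (3,2) = 5.
4 is placed in column 3, which forces (3,3) = 2.
The 4 cells of cage c must have sum 14, leaving (3,4) = 1.
Row 3 already has 5, so (3,6) = 4.
Row 4 already has 4, so (4,1) = 1.
Column 1 now contains 1, which forces (6,1) = 6.
Column 2 already has 6, leaving (6,2) = 1.
Column 1 already has 3, so (2,1) = 4.
5 is placed in column 2, which forces (2,2) = 3.
Column 6 already has 4, which forces (2,6) = 5.
Filled in: 2 6 4 3 5 1 / 4 3 6 2 1 5 / 3 5 2 1 6 4 / 1 4 5 6 2 3 / 5 2 1 4 3 6 / 6 1 3 5 4 2.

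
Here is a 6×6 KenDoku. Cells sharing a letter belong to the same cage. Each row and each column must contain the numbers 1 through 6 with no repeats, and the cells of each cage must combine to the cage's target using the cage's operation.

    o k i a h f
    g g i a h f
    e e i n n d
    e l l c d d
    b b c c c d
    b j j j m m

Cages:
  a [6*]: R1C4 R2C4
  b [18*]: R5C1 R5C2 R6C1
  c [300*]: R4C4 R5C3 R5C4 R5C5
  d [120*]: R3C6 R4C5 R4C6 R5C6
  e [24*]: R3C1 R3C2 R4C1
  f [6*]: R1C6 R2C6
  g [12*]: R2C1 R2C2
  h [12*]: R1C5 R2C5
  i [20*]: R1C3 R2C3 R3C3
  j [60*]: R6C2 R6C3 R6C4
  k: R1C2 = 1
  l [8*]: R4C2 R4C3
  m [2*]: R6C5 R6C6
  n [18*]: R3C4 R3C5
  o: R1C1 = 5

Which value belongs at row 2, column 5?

Cage o is given; hence R1C1 = 5.
K is a freebie, leaving R1C2 = 1.
1 is placed in row 1; hence R1C3 = 4.
Column 3 now contains 4, so R4C3 = 2.
The 4 cells of cage c must have product 300, so R4C4 = 5.
Row 4 already has 2, leaving R4C2 = 4.
Cage e needs product 24, so R3C1 = 4.
4 is placed in row 3, leaving R3C6 = 5.
5 is placed in column 6, so R5C6 = 4.
The 3 cells of cage i must have product 20, which forces R2C3 = 5.
Row 3 now contains 5, leaving R3C3 = 1.
Column 3 already has 5, which forces R5C3 = 6.
Row 5 already has 6, leaving R5C4 = 2.
Row 5 now contains 2; hence R5C5 = 5.
Column 3 already has 6; hence R6C3 = 3.
Cage a's pair has product 6; hence R1C4 = 6.
Cage a's pair has product 6, so R2C4 = 1.
Column 4 already has 6, so R3C4 = 3.
Row 3 already has 3, leaving R3C5 = 6.
Column 5 already has 6, which forces R4C5 = 1.
Row 4 now contains 1, leaving R4C6 = 6.
The 3 cells of cage b must have product 18; hence R5C1 = 1.
Row 5 already has 6, so R5C2 = 3.
Cage b has product 18, leaving R6C1 = 6.
The 3 cells of cage j must have product 60; hence R6C2 = 5.
Cage j needs product 60, which forces R6C4 = 4.
1 is placed in column 5, leaving R6C5 = 2.
Row 6 now contains 2, so R6C6 = 1.
2 is placed in column 5, which forces R1C5 = 3.
3 is placed in row 1, leaving R1C6 = 2.
6 is placed in column 1, leaving R2C1 = 2.
The two cells of cage g must have product 12, so R2C2 = 6.
2 is placed in column 5, leaving R2C5 = 4.
Column 6 now contains 2; hence R2C6 = 3.
6 is placed in row 3, so R3C2 = 2.
Row 4 now contains 1, which forces R4C1 = 3.
Completed grid: 5 1 4 6 3 2 / 2 6 5 1 4 3 / 4 2 1 3 6 5 / 3 4 2 5 1 6 / 1 3 6 2 5 4 / 6 5 3 4 2 1.

4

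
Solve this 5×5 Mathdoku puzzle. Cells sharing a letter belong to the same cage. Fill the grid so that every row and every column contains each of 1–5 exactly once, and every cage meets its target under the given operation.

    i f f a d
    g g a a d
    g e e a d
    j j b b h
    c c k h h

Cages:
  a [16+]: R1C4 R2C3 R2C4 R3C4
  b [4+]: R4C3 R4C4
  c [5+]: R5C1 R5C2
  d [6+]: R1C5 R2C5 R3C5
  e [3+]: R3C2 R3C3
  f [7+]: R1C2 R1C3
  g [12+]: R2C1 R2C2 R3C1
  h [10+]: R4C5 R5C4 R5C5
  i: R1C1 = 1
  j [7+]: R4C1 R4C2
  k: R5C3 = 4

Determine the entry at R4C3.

Cage i is a single given cell, which forces R1C1 = 1.
Cage k is given, leaving R5C3 = 4.
4 is placed in column 3; hence R2C3 = 5.
Cage g has sum 12; hence R3C1 = 5.
The 4 cells of cage a must have sum 16, so R1C4 = 5.
5 is placed in row 1, so R1C2 = 4.
Cage f needs two cells with sum 7, leaving R1C3 = 3.
3 is placed in row 1, leaving R1C5 = 2.
Column 2 now contains 4; hence R2C2 = 3.
Row 2 now contains 3, so R2C5 = 1.
Column 5 now contains 1; hence R3C5 = 3.
3 is placed in column 2, which forces R4C2 = 5.
Column 3 already has 3, so R4C3 = 1.
Row 4 now contains 1, so R4C4 = 3.
Row 4 already has 5; hence R4C5 = 4.
3 is placed in column 2; hence R5C2 = 2.
Row 5 already has 2, which forces R5C4 = 1.
3 is placed in column 5, so R5C5 = 5.
Row 2 now contains 3; hence R2C1 = 4.
4 is placed in row 2, which forces R2C4 = 2.
Column 2 already has 2, leaving R3C2 = 1.
Column 3 now contains 1, so R3C3 = 2.
2 is placed in column 4; hence R3C4 = 4.
Row 4 already has 4, so R4C1 = 2.
Row 5 already has 2; hence R5C1 = 3.
Completed grid: 1 4 3 5 2 / 4 3 5 2 1 / 5 1 2 4 3 / 2 5 1 3 4 / 3 2 4 1 5.

1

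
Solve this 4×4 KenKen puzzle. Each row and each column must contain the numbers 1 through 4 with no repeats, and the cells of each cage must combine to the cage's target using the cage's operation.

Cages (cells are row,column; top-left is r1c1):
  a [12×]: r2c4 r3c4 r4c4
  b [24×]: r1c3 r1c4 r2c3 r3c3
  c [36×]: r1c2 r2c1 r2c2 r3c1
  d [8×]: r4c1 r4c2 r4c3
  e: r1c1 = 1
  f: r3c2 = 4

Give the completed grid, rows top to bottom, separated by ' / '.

Cage e is a single given cell, leaving r1c1 = 1.
F is a freebie, which forces r3c2 = 4.
The only place for 3 in row 4 is r4c4.
Cage a has product 12, which forces r2c4 = 4.
Column 4 already has 3, leaving r3c4 = 1.
The 4 cells of cage b must have product 24, which forces r1c3 = 4.
Column 4 already has 4; hence r1c4 = 2.
Cage b needs product 24, so r2c3 = 1.
Cage b needs product 24; hence r3c3 = 3.
Column 3 already has 1, leaving r4c3 = 2.
Row 1 now contains 2, leaving r1c2 = 3.
The 4 cells of cage c must have product 36, leaving r2c1 = 3.
Cage c has product 36, which forces r2c2 = 2.
Row 3 now contains 3, so r3c1 = 2.
2 is placed in row 4, leaving r4c1 = 4.
2 is placed in row 4, so r4c2 = 1.

1 3 4 2 / 3 2 1 4 / 2 4 3 1 / 4 1 2 3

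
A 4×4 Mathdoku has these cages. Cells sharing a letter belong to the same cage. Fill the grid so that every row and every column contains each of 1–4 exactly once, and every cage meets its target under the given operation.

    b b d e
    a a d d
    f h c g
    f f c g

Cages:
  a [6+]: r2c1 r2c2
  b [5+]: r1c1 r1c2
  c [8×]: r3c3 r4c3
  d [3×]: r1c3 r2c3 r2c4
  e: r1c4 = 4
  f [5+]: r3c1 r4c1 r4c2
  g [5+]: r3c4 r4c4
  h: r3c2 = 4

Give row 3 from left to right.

The 3 cells of cage d must have product 3, which forces r1c3 = 1.
Cage e is given, which forces r1c4 = 4.
The 3 cells of cage d must have product 3, which forces r2c3 = 3.
Cage d needs product 3; hence r2c4 = 1.
Cage h is a single given cell; hence r3c2 = 4.
Row 3 already has 4, leaving r3c3 = 2.
Row 3 already has 2, leaving r3c4 = 3.
2 is placed in column 3, leaving r4c3 = 4.
Column 4 already has 3, which forces r4c4 = 2.
Cage a's pair has sum 6, leaving r2c1 = 4.
4 is placed in column 2, leaving r2c2 = 2.
Row 3 already has 2, which forces r3c1 = 1.
The 3 cells of cage f must have sum 5, leaving r4c1 = 3.
2 is placed in row 4, which forces r4c2 = 1.
Column 1 now contains 3, leaving r1c1 = 2.
Column 2 now contains 2, which forces r1c2 = 3.
Filled in: 2 3 1 4 / 4 2 3 1 / 1 4 2 3 / 3 1 4 2.

1 4 2 3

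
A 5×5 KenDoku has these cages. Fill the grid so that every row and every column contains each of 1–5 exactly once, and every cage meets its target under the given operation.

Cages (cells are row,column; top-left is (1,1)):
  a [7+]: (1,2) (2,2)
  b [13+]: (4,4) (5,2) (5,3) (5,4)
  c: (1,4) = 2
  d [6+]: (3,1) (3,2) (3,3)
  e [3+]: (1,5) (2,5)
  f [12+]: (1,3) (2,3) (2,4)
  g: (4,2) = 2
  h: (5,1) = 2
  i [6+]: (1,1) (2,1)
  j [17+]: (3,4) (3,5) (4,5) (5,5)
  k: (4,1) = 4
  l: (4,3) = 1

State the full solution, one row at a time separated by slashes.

5 4 3 2 1 / 1 3 5 4 2 / 3 1 2 5 4 / 4 2 1 3 5 / 2 5 4 1 3

C is a freebie, so (1,4) = 2.
Row 1 already has 2, leaving (1,5) = 1.
1 is placed in column 5; hence (2,5) = 2.
Cage j has sum 17, so (3,4) = 5.
Cage k is given; hence (4,1) = 4.
Cage g is a single given cell, leaving (4,2) = 2.
Cage l is a single given cell, so (4,3) = 1.
1 is placed in row 4, which forces (4,4) = 3.
3 is placed in row 4, which forces (4,5) = 5.
H is a freebie; hence (5,1) = 2.
Column 1 already has 4, which forces (1,1) = 5.
5 is placed in row 1; hence (1,3) = 3.
The two cells of cage i must have sum 6, so (2,1) = 1.
3 is placed in column 3, which forces (2,3) = 5.
3 is placed in column 4, leaving (2,4) = 4.
Column 1 already has 1, which forces (3,1) = 3.
Row 3 already has 3; hence (3,2) = 1.
Cage d needs sum 6, so (3,3) = 2.
Row 3 already has 3, so (3,5) = 4.
Column 3 now contains 5, which forces (5,3) = 4.
Column 4 now contains 4, which forces (5,4) = 1.
Column 5 now contains 4, so (5,5) = 3.
3 is placed in row 1, leaving (1,2) = 4.
Row 2 already has 4, so (2,2) = 3.
Row 5 already has 4; hence (5,2) = 5.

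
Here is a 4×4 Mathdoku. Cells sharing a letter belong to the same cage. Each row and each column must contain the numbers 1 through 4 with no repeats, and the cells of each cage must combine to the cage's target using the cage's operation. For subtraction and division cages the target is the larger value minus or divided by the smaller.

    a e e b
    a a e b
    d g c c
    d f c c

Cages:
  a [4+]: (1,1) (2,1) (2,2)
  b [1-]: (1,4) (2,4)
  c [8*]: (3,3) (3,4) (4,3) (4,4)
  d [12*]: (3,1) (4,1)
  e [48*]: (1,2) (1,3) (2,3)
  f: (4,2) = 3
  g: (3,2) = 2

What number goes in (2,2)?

Cage a has sum 4; hence (1,1) = 1.
The 3 cells of cage e must have product 48, which forces (1,2) = 4.
Cage e needs product 48, so (1,3) = 3.
3 is placed in row 1, leaving (1,4) = 2.
Cage a needs sum 4, so (2,1) = 2.
The 3 cells of cage a must have sum 4; hence (2,2) = 1.
The 3 cells of cage e must have product 48, leaving (2,3) = 4.
Row 2 now contains 4, leaving (2,4) = 3.
Cage g is given, leaving (3,2) = 2.
2 is placed in row 3, so (3,3) = 1.
Row 3 already has 1, which forces (3,4) = 4.
Cage f is given, which forces (4,2) = 3.
Column 3 already has 1; hence (4,3) = 2.
4 is placed in column 4, leaving (4,4) = 1.
Row 3 already has 4; hence (3,1) = 3.
Row 4 now contains 3, so (4,1) = 4.
Completed grid: 1 4 3 2 / 2 1 4 3 / 3 2 1 4 / 4 3 2 1.

1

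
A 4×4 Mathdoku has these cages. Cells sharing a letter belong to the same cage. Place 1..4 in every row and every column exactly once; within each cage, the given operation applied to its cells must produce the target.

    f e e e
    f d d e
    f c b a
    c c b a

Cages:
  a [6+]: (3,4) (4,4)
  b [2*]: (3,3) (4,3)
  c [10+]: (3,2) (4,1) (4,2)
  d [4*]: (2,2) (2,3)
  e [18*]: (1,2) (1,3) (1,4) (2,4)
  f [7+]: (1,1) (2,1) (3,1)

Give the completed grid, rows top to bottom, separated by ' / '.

The 4 cells of cage e must have product 18, so (2,4) = 3.
Row 1 needs a 4, and only (1,1) is open for it.
Cage c has sum 10, leaving (3,2) = 3.
Column 1 already has 4, so (4,1) = 3.
The 3 cells of cage c must have sum 10; hence (4,2) = 4.
Row 4 now contains 4, so (4,4) = 2.
Cage e has product 18, so (1,2) = 2.
The 4 cells of cage e must have product 18; hence (1,3) = 3.
Column 4 now contains 2, which forces (1,4) = 1.
Column 2 now contains 4, leaving (2,2) = 1.
The two cells of cage d must have product 4, leaving (2,3) = 4.
The two cells of cage b must have product 2, which forces (3,3) = 2.
Column 4 now contains 2, leaving (3,4) = 4.
Row 4 already has 2, leaving (4,3) = 1.
Row 2 already has 1, leaving (2,1) = 2.
2 is placed in row 3; hence (3,1) = 1.

4 2 3 1 / 2 1 4 3 / 1 3 2 4 / 3 4 1 2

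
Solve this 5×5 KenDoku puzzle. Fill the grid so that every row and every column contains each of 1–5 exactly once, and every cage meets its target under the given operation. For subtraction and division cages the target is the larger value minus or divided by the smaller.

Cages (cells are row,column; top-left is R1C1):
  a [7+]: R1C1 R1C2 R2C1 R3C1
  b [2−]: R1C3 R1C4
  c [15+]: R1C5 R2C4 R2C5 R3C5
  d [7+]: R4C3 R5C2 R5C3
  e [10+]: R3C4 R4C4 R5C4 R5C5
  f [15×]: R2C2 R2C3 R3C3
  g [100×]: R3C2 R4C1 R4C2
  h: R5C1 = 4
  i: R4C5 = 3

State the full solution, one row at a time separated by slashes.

The 4 cells of cage a must have sum 7, leaving R1C2 = 1.
Cage g needs product 100, so R3C2 = 5.
Cage g has product 100, which forces R4C1 = 5.
The 3 cells of cage g must have product 100, so R4C2 = 4.
I is a freebie, leaving R4C5 = 3.
H is a freebie, which forces R5C1 = 4.
5 is placed in column 2; hence R2C2 = 3.
Cage f needs product 15, leaving R2C3 = 5.
Row 2 already has 5, so R2C4 = 4.
Cage f has product 15, leaving R3C3 = 1.
Cage d has sum 7, which forces R4C3 = 2.
Row 4 already has 2, which forces R4C4 = 1.
Cage d has sum 7, so R5C2 = 2.
The 3 cells of cage d must have sum 7, so R5C3 = 3.
3 is placed in row 5, so R5C4 = 5.
Row 5 now contains 2, so R5C5 = 1.
3 is placed in column 3, so R1C3 = 4.
Cage b's pair has difference 2; hence R1C4 = 2.
The 4 cells of cage c must have sum 15, which forces R1C5 = 5.
The 4 cells of cage a must have sum 7, so R2C1 = 1.
Column 5 now contains 1, which forces R2C5 = 2.
The 4 cells of cage e must have sum 10, so R3C4 = 3.
The 4 cells of cage c must have sum 15, leaving R3C5 = 4.
2 is placed in row 1; hence R1C1 = 3.
3 is placed in row 3, so R3C1 = 2.

3 1 4 2 5 / 1 3 5 4 2 / 2 5 1 3 4 / 5 4 2 1 3 / 4 2 3 5 1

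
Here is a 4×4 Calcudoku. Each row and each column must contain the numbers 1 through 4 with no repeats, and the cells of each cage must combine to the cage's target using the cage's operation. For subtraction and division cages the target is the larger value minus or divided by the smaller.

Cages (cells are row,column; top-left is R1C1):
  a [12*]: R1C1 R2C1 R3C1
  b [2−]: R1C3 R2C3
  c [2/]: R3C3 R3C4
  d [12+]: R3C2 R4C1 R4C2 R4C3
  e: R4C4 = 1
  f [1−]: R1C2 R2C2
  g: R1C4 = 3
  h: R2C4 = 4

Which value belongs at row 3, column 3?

G is a freebie, which forces R1C4 = 3.
Cage h is a single given cell, so R2C4 = 4.
E is a freebie, which forces R4C4 = 1.
The 4 cells of cage d must have sum 12, so R3C2 = 3.
Column 4 already has 1, leaving R3C4 = 2.
Cage a needs product 12, leaving R2C1 = 3.
3 is placed in row 2, so R2C3 = 2.
Cage f needs two cells with difference 1; hence R1C2 = 2.
Cage b needs two cells with difference 2, which forces R1C3 = 4.
Row 2 already has 2, leaving R2C2 = 1.
Column 3 now contains 4; hence R3C3 = 1.
Column 2 already has 2; hence R4C2 = 4.
Cage d has sum 12, so R4C3 = 3.
Row 1 now contains 4; hence R1C1 = 1.
1 is placed in row 3; hence R3C1 = 4.
Row 4 already has 4; hence R4C1 = 2.
The full grid is 1 2 4 3 / 3 1 2 4 / 4 3 1 2 / 2 4 3 1.

1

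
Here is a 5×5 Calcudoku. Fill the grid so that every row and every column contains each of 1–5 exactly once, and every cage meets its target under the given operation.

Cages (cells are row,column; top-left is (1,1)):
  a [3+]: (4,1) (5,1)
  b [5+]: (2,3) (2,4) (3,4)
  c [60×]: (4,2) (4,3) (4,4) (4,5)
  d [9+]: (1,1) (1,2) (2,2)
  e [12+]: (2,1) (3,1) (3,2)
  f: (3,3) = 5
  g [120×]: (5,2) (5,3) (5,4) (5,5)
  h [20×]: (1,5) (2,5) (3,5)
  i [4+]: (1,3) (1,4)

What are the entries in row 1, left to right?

4 2 1 3 5

F is a freebie, so (3,3) = 5.
Cage e needs sum 12; hence (2,1) = 5.
Cage h has product 20, which forces (1,5) = 5.
Row 3 needs a 2, and only (3,4) is open for it.
The 3 cells of cage b must have sum 5, so (2,3) = 2.
Cage b needs sum 5, leaving (2,4) = 1.
Row 2 now contains 1, leaving (2,5) = 4.
Column 5 already has 4, leaving (3,5) = 1.
1 is placed in column 5, which forces (4,5) = 3.
3 is placed in column 5, leaving (5,5) = 2.
Cage i needs two cells with sum 4, leaving (1,3) = 1.
1 is placed in column 4; hence (1,4) = 3.
Row 2 now contains 4, which forces (2,2) = 3.
3 is placed in column 2; hence (3,2) = 4.
Cage a needs two cells with sum 3, leaving (4,1) = 2.
Column 3 now contains 1, leaving (4,3) = 4.
4 is placed in row 4, which forces (4,4) = 5.
2 is placed in row 5, which forces (5,1) = 1.
Column 2 already has 4, leaving (5,2) = 5.
4 is placed in column 3, so (5,3) = 3.
5 is placed in column 4, so (5,4) = 4.
2 is placed in column 1; hence (1,1) = 4.
Column 2 already has 4, which forces (1,2) = 2.
Row 3 already has 4, so (3,1) = 3.
Row 4 now contains 5, leaving (4,2) = 1.
The full grid is 4 2 1 3 5 / 5 3 2 1 4 / 3 4 5 2 1 / 2 1 4 5 3 / 1 5 3 4 2.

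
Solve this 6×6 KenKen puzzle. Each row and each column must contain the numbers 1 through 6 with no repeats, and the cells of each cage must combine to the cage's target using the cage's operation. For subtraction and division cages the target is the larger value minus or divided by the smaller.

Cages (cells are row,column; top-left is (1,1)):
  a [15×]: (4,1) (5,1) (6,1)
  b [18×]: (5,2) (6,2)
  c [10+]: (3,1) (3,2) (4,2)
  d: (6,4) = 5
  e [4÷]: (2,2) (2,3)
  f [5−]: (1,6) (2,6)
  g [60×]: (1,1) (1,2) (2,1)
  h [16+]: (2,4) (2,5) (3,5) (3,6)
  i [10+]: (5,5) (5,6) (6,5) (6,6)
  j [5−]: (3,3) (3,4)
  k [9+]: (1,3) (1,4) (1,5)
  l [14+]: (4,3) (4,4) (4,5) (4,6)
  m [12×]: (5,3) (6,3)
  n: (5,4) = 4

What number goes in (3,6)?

5

Cage n is a single given cell; hence (5,4) = 4.
Cage d is a single given cell, leaving (6,4) = 5.
The two cells of cage f must have difference 5, which forces (1,6) = 1.
{1, 4} are confined to (2,2) and (2,3) in row 2; hence (2,6) = 6.
Cage h has sum 16, which forces (2,5) = 5.
Cage h has sum 16, so (3,6) = 5.
The only place for 5 in row 5 is (5,1).
Cage g has product 60, so (1,2) = 5.
Row 1 needs a 6, and only (1,1) is open for it.
Cage g has product 60, which forces (2,1) = 2.
Row 2 now contains 2, which forces (2,4) = 3.
3 is placed in column 4, leaving (1,4) = 2.
Cage h needs sum 16; hence (3,5) = 3.
Cage k needs sum 9, so (1,3) = 3.
Column 5 already has 3, leaving (1,5) = 4.
Row 3 now contains 3, which forces (3,1) = 4.
Cage c needs sum 10, so (3,2) = 2.
Cage c needs sum 10; hence (4,2) = 4.
Column 2 now contains 4, leaving (2,2) = 1.
The two cells of cage e must have quotient 4, leaving (2,3) = 4.
The 4 cells of cage l must have sum 14, leaving (4,3) = 5.
Cage l needs sum 14, leaving (4,6) = 2.
The 4 cells of cage i must have sum 10, so (5,6) = 3.
The 4 cells of cage i must have sum 10, leaving (6,6) = 4.
Row 5 already has 3, leaving (5,2) = 6.
Row 5 now contains 6; hence (5,3) = 2.
Row 5 already has 2, which forces (5,5) = 1.
Cage b needs two cells with product 18, leaving (6,2) = 3.
2 is placed in column 3, which forces (6,3) = 6.
Column 5 now contains 1, leaving (6,5) = 2.
Column 3 now contains 6, leaving (3,3) = 1.
Cage j needs two cells with difference 5, leaving (3,4) = 6.
Cage a needs product 15, so (4,1) = 3.
Cage l has sum 14, which forces (4,4) = 1.
Column 5 now contains 1, leaving (4,5) = 6.
Row 6 already has 3, which forces (6,1) = 1.
Completed grid: 6 5 3 2 4 1 / 2 1 4 3 5 6 / 4 2 1 6 3 5 / 3 4 5 1 6 2 / 5 6 2 4 1 3 / 1 3 6 5 2 4.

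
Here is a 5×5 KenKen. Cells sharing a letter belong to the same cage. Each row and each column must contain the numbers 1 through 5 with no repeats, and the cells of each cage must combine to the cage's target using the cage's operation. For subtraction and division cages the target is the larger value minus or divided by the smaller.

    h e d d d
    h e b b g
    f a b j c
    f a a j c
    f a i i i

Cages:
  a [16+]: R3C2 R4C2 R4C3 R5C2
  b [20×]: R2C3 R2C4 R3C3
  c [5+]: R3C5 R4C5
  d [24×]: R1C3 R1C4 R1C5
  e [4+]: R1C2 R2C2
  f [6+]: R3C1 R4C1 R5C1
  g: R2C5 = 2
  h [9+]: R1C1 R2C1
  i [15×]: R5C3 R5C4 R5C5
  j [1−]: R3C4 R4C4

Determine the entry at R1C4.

4

Cage g is given; hence R2C5 = 2.
Row 1 needs a 1, and only R1C2 is open for it.
Column 2 already has 1; hence R2C2 = 3.
Cage a has sum 16, so R4C3 = 5.
Cage b has product 20, which forces R2C4 = 5.
The two cells of cage h must have sum 9, which forces R1C1 = 5.
5 is placed in row 2; hence R2C1 = 4.
Row 2 now contains 4; hence R2C3 = 1.
Column 3 now contains 1, which forces R3C3 = 4.
Row 3 now contains 4, leaving R3C5 = 1.
Column 5 already has 1, which forces R4C5 = 4.
Column 3 now contains 1, so R5C3 = 3.
3 is placed in row 5, leaving R5C4 = 1.
Cage i has product 15, leaving R5C5 = 5.
Column 3 now contains 3; hence R1C3 = 2.
Cage d has product 24, which forces R1C4 = 4.
4 is placed in column 5, leaving R1C5 = 3.
The 3 cells of cage f must have sum 6, leaving R3C1 = 3.
Cage a needs sum 16, so R3C2 = 5.
Row 3 now contains 3, which forces R3C4 = 2.
Cage f has sum 6, leaving R4C1 = 1.
Row 4 already has 4, so R4C2 = 2.
Column 4 now contains 2, leaving R4C4 = 3.
Row 5 now contains 1; hence R5C1 = 2.
The 4 cells of cage a must have sum 16, leaving R5C2 = 4.
Filled in: 5 1 2 4 3 / 4 3 1 5 2 / 3 5 4 2 1 / 1 2 5 3 4 / 2 4 3 1 5.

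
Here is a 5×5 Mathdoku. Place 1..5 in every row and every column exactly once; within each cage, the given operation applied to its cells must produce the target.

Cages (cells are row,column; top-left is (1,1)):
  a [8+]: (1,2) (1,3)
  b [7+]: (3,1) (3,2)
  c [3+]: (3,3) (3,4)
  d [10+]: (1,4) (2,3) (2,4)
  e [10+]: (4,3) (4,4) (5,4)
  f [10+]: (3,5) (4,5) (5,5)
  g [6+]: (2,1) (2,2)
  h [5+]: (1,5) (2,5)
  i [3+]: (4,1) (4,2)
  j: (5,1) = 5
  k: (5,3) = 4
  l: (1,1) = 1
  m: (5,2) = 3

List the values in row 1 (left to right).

1 5 3 4 2

Cage l is given, which forces (1,1) = 1.
Column 1 now contains 1, leaving (4,1) = 2.
Row 4 already has 2, so (4,2) = 1.
J is a freebie, which forces (5,1) = 5.
Cage m is a single given cell, which forces (5,2) = 3.
Cage k is given, which forces (5,3) = 4.
Column 2 already has 3, which forces (1,2) = 5.
The two cells of cage a must have sum 8, which forces (1,3) = 3.
Column 1 now contains 5, which forces (2,1) = 4.
Cage g needs two cells with sum 6, which forces (2,2) = 2.
Cage b needs two cells with sum 7, leaving (3,1) = 3.
The two cells of cage b must have sum 7; hence (3,2) = 4.
4 is placed in row 3, leaving (3,5) = 5.
Column 3 already has 3, so (4,3) = 5.
The 3 cells of cage d must have sum 10, so (1,4) = 4.
4 is placed in row 1, which forces (1,5) = 2.
Column 3 already has 5, leaving (2,3) = 1.
Cage d has sum 10, so (2,4) = 5.
Row 2 now contains 1, so (2,5) = 3.
Column 3 now contains 1, which forces (3,3) = 2.
Row 3 already has 2, which forces (3,4) = 1.
Column 4 already has 4, so (4,4) = 3.
Column 5 already has 3; hence (4,5) = 4.
Column 4 now contains 1; hence (5,4) = 2.
2 is placed in column 5, so (5,5) = 1.
The full grid is 1 5 3 4 2 / 4 2 1 5 3 / 3 4 2 1 5 / 2 1 5 3 4 / 5 3 4 2 1.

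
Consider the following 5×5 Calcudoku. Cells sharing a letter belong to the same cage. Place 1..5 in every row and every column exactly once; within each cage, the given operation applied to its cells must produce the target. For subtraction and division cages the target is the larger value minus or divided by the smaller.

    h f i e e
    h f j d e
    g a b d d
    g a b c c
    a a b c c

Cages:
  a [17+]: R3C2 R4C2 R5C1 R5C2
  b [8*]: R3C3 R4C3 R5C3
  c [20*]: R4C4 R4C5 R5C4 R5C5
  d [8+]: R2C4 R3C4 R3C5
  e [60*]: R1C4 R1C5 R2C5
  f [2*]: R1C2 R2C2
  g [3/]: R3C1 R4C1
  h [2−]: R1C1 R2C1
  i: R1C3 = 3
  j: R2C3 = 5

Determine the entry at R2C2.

2

Cage i is a single given cell, which forces R1C3 = 3.
J is a freebie, so R2C3 = 5.
Cage a has sum 17, which forces R5C1 = 5.
Cage e has product 60, which forces R2C5 = 3.
The only place for 1 in row 1 is R1C2.
1 is placed in column 2, which forces R2C2 = 2.
Cage h's pair has difference 2, leaving R1C1 = 2.
2 is placed in row 2, which forces R2C1 = 4.
Row 2 already has 4, which forces R2C4 = 1.
Cage c needs product 20, which forces R4C4 = 5.
Cage c needs product 20, which forces R4C5 = 2.
Cage c has product 20; hence R5C4 = 2.
The 4 cells of cage c must have product 20, leaving R5C5 = 1.
Column 4 already has 5, so R1C4 = 4.
Cage e needs product 60; hence R1C5 = 5.
Cage a has sum 17, leaving R3C2 = 5.
Cage b has product 8, leaving R3C3 = 2.
Column 4 now contains 2; hence R3C4 = 3.
The 3 cells of cage d must have sum 8, which forces R3C5 = 4.
The 3 cells of cage b must have product 8; hence R4C3 = 1.
1 is placed in row 5, which forces R5C3 = 4.
3 is placed in row 3, leaving R3C1 = 1.
1 is placed in row 4, which forces R4C1 = 3.
Cage a has sum 17; hence R4C2 = 4.
4 is placed in row 5, which forces R5C2 = 3.
Completed grid: 2 1 3 4 5 / 4 2 5 1 3 / 1 5 2 3 4 / 3 4 1 5 2 / 5 3 4 2 1.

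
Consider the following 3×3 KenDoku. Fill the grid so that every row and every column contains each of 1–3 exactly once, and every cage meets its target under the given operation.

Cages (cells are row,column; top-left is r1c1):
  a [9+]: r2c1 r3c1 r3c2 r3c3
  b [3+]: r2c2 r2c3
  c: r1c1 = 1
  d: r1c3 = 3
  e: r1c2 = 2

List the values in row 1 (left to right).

C is a freebie, which forces r1c1 = 1.
Cage e is a single given cell, which forces r1c2 = 2.
Cage d is given, leaving r1c3 = 3.
Cage a has sum 9, so r2c1 = 3.
Column 2 already has 2, which forces r2c2 = 1.
Row 2 already has 1; hence r2c3 = 2.
1 is placed in column 1, which forces r3c1 = 2.
Column 2 already has 1, which forces r3c2 = 3.
Column 3 already has 2; hence r3c3 = 1.
Completed grid: 1 2 3 / 3 1 2 / 2 3 1.

1 2 3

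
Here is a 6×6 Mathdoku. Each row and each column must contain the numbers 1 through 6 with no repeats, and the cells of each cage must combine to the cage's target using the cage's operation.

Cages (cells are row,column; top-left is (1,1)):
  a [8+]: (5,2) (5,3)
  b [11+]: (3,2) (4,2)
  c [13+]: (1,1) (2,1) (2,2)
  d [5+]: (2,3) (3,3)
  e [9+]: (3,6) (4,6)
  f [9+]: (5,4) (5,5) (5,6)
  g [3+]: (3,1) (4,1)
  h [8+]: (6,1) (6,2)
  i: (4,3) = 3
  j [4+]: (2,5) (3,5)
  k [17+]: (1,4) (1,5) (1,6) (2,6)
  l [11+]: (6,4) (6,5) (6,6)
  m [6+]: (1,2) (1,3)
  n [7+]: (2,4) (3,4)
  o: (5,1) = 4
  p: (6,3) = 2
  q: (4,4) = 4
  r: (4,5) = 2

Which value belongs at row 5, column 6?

I is a freebie; hence (4,3) = 3.
Cage q is a single given cell, leaving (4,4) = 4.
Cage r is a single given cell, so (4,5) = 2.
O is a freebie; hence (5,1) = 4.
P is a freebie, leaving (6,3) = 2.
Cage g needs two cells with sum 3; hence (3,1) = 2.
Row 4 already has 2; hence (4,1) = 1.
In column 2, 1 can only go at (1,2), so (1,2) = 1.
The two cells of cage m must have sum 6; hence (1,3) = 5.
Column 3 now contains 5, which forces (5,3) = 6.
Cage a needs two cells with sum 8, leaving (5,2) = 2.
Column 2 already has 2; hence (2,2) = 4.
Row 2 now contains 4, which forces (2,3) = 1.
Row 2 now contains 1, which forces (2,5) = 3.
1 is placed in column 3; hence (3,3) = 4.
Column 5 already has 3, so (3,5) = 1.
4 is placed in row 3, so (3,6) = 3.
1 is placed in column 5, so (5,5) = 5.
Row 5 already has 5; hence (5,6) = 1.
The 3 cells of cage c must have sum 13, so (1,1) = 3.
3 is placed in row 2, which forces (2,1) = 6.
Cage n's pair has sum 7, which forces (2,4) = 2.
Row 2 now contains 6, which forces (2,6) = 5.
Cage n needs two cells with sum 7, so (3,4) = 5.
Cage e needs two cells with sum 9; hence (4,6) = 6.
Row 5 now contains 1; hence (5,4) = 3.
3 is placed in column 1, which forces (6,1) = 5.
5 is placed in row 6, which forces (6,2) = 3.
Cage l needs sum 11, which forces (6,4) = 1.
Column 6 already has 6, leaving (6,6) = 4.
Column 4 now contains 2, which forces (1,4) = 6.
Cage k has sum 17, leaving (1,5) = 4.
Column 6 now contains 4, which forces (1,6) = 2.
Row 3 already has 5, so (3,2) = 6.
Row 4 already has 6, so (4,2) = 5.
Row 6 now contains 4, so (6,5) = 6.
The full grid is 3 1 5 6 4 2 / 6 4 1 2 3 5 / 2 6 4 5 1 3 / 1 5 3 4 2 6 / 4 2 6 3 5 1 / 5 3 2 1 6 4.

1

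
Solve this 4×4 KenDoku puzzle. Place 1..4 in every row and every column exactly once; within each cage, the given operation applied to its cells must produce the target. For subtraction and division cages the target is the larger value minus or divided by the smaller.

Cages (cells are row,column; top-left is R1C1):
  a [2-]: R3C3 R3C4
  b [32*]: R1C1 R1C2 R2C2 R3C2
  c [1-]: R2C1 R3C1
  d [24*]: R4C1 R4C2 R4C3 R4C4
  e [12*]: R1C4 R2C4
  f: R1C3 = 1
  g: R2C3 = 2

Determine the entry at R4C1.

1

Cage b has product 32, leaving R1C1 = 4.
F is a freebie, leaving R1C3 = 1.
Row 1 already has 4; hence R1C4 = 3.
Cage g is a single given cell; hence R2C3 = 2.
Column 4 now contains 3, leaving R2C4 = 4.
Row 1 already has 1, which forces R1C2 = 2.
Row 2 now contains 4, so R2C2 = 1.
The two cells of cage c must have difference 1, which forces R3C1 = 2.
Cage b has product 32, so R3C2 = 4.
Row 3 already has 4, so R3C3 = 3.
2 is placed in row 3, leaving R3C4 = 1.
Column 2 already has 4, which forces R4C2 = 3.
3 is placed in column 3, so R4C3 = 4.
1 is placed in column 4; hence R4C4 = 2.
Row 2 now contains 1; hence R2C1 = 3.
Row 4 already has 3, which forces R4C1 = 1.
The full grid is 4 2 1 3 / 3 1 2 4 / 2 4 3 1 / 1 3 4 2.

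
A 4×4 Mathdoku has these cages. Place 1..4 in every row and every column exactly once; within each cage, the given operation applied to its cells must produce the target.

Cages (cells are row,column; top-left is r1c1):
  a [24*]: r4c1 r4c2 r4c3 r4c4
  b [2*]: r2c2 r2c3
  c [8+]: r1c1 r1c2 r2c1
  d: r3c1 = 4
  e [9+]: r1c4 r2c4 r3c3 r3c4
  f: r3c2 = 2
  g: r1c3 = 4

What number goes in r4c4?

2

G is a freebie, which forces r1c3 = 4.
Cage d is a single given cell, which forces r3c1 = 4.
Cage f is a single given cell; hence r3c2 = 2.
Cage c needs sum 8, which forces r1c1 = 2.
Cage c needs sum 8, so r1c2 = 3.
Row 1 now contains 3, so r1c4 = 1.
Cage c needs sum 8; hence r2c1 = 3.
Column 2 now contains 2, leaving r2c2 = 1.
The two cells of cage b must have product 2, so r2c3 = 2.
2 is placed in row 2, which forces r2c4 = 4.
Column 4 now contains 1, leaving r3c4 = 3.
Column 1 already has 3, leaving r4c1 = 1.
Column 2 already has 1, so r4c2 = 4.
Row 4 already has 1, so r4c3 = 3.
Column 4 now contains 3; hence r4c4 = 2.
3 is placed in row 3, leaving r3c3 = 1.
The full grid is 2 3 4 1 / 3 1 2 4 / 4 2 1 3 / 1 4 3 2.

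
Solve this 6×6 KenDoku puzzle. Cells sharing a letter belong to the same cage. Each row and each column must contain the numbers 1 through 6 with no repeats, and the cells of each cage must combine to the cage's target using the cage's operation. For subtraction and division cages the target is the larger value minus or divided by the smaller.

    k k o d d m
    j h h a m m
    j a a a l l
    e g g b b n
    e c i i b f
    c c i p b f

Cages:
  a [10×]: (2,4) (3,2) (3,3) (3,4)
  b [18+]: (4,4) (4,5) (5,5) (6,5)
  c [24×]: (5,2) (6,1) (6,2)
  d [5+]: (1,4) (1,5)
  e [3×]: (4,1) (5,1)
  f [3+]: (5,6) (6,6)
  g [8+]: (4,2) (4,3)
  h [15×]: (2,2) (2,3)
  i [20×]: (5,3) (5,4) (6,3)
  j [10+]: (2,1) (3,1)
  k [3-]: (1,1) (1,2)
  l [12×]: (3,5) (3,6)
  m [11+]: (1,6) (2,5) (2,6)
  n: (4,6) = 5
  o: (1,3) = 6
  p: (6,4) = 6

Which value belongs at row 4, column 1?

1

Cage o is given; hence (1,3) = 6.
The 4 cells of cage a must have product 10, so (2,4) = 1.
Cage n is given, so (4,6) = 5.
P is a freebie; hence (6,4) = 6.
Cage g's pair has sum 8; hence (4,2) = 6.
The two cells of cage g must have sum 8; hence (4,3) = 2.
Cage b needs sum 18, which forces (5,5) = 6.
Cage b has sum 18, which forces (6,5) = 5.
The only place for 2 in row 2 is (2,5).
Cage m has sum 11, so (1,6) = 3.
Cage m needs sum 11; hence (2,6) = 6.
3 is placed in column 6, so (3,6) = 4.
The two cells of cage d must have sum 5, leaving (1,4) = 4.
3 is placed in row 1, leaving (1,5) = 1.
Row 2 now contains 6, which forces (2,1) = 4.
Row 3 now contains 4, so (3,1) = 6.
Row 3 now contains 4, so (3,5) = 3.
4 is placed in column 4, leaving (4,4) = 3.
3 is placed in column 5, so (4,5) = 4.
4 is placed in column 4, which forces (5,4) = 5.
5 is placed in column 4, so (3,4) = 2.
Row 4 now contains 3; hence (4,1) = 1.
Cage e's pair has product 3, so (5,1) = 3.
Column 1 already has 3, which forces (6,1) = 2.
2 is placed in row 6; hence (6,6) = 1.
Column 1 already has 2, leaving (1,1) = 5.
Cage k's pair has difference 3; hence (1,2) = 2.
The 3 cells of cage c must have product 24, leaving (5,2) = 4.
Cage i needs product 20; hence (5,3) = 1.
Column 6 now contains 1, which forces (5,6) = 2.
Cage c needs product 24, so (6,2) = 3.
Row 6 already has 1, which forces (6,3) = 4.
3 is placed in column 2, leaving (2,2) = 5.
The two cells of cage h must have product 15; hence (2,3) = 3.
The 4 cells of cage a must have product 10, leaving (3,2) = 1.
Column 3 already has 1, so (3,3) = 5.
The full grid is 5 2 6 4 1 3 / 4 5 3 1 2 6 / 6 1 5 2 3 4 / 1 6 2 3 4 5 / 3 4 1 5 6 2 / 2 3 4 6 5 1.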